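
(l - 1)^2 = l^2 - 2*l + 1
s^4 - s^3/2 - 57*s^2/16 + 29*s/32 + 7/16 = (s - 2)*(s - 1/2)*(s + 1/4)*(s + 7/4)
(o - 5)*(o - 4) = o^2 - 9*o + 20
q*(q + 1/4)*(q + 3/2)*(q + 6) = q^4 + 31*q^3/4 + 87*q^2/8 + 9*q/4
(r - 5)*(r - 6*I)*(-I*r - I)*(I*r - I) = r^4 - 5*r^3 - 6*I*r^3 - r^2 + 30*I*r^2 + 5*r + 6*I*r - 30*I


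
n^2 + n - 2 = (n - 1)*(n + 2)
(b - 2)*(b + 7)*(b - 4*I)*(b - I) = b^4 + 5*b^3 - 5*I*b^3 - 18*b^2 - 25*I*b^2 - 20*b + 70*I*b + 56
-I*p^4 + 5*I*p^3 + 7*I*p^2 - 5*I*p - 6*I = (p - 6)*(p - 1)*(p + 1)*(-I*p - I)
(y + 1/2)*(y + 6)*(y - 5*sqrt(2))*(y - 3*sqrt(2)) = y^4 - 8*sqrt(2)*y^3 + 13*y^3/2 - 52*sqrt(2)*y^2 + 33*y^2 - 24*sqrt(2)*y + 195*y + 90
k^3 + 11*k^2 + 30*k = k*(k + 5)*(k + 6)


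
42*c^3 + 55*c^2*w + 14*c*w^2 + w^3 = (c + w)*(6*c + w)*(7*c + w)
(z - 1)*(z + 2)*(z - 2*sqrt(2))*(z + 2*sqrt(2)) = z^4 + z^3 - 10*z^2 - 8*z + 16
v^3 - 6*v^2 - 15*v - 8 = (v - 8)*(v + 1)^2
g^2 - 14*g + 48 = (g - 8)*(g - 6)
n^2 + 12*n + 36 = (n + 6)^2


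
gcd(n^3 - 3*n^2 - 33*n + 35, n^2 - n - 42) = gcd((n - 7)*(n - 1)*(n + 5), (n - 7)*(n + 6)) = n - 7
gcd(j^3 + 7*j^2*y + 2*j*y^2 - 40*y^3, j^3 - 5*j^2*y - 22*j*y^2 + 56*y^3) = -j^2 - 2*j*y + 8*y^2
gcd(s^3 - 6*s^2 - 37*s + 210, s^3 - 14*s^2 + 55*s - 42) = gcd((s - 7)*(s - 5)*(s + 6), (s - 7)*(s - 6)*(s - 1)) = s - 7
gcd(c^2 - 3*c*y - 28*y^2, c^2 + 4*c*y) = c + 4*y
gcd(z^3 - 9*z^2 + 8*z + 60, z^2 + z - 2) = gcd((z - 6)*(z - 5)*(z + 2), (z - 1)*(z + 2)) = z + 2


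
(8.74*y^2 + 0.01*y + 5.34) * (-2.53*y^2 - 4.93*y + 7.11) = -22.1122*y^4 - 43.1135*y^3 + 48.5819*y^2 - 26.2551*y + 37.9674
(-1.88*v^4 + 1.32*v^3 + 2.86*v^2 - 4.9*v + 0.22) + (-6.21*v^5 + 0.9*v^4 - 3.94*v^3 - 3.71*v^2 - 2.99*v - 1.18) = -6.21*v^5 - 0.98*v^4 - 2.62*v^3 - 0.85*v^2 - 7.89*v - 0.96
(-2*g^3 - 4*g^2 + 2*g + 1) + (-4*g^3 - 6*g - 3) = -6*g^3 - 4*g^2 - 4*g - 2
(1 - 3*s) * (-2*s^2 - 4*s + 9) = 6*s^3 + 10*s^2 - 31*s + 9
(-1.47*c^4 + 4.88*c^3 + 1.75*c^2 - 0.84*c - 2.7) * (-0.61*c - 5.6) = 0.8967*c^5 + 5.2552*c^4 - 28.3955*c^3 - 9.2876*c^2 + 6.351*c + 15.12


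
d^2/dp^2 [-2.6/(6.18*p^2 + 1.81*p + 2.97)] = (198.60048*p^2 + 58.16616*p - 2.6*(12.36*p + 1.81)*(24.72*p + 3.62) + 95.44392)/(6.18*p^2 + 1.81*p + 2.97)^3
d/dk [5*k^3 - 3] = 15*k^2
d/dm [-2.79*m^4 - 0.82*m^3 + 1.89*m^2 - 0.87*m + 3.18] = -11.16*m^3 - 2.46*m^2 + 3.78*m - 0.87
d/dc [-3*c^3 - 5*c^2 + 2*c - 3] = -9*c^2 - 10*c + 2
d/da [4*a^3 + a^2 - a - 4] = 12*a^2 + 2*a - 1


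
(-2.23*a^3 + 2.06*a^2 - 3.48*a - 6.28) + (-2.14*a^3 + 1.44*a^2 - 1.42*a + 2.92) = -4.37*a^3 + 3.5*a^2 - 4.9*a - 3.36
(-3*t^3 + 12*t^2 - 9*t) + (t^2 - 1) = -3*t^3 + 13*t^2 - 9*t - 1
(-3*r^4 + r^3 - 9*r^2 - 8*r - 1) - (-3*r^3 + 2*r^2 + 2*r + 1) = -3*r^4 + 4*r^3 - 11*r^2 - 10*r - 2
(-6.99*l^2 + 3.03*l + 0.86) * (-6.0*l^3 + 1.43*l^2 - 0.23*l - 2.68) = 41.94*l^5 - 28.1757*l^4 + 0.7806*l^3 + 19.2661*l^2 - 8.3182*l - 2.3048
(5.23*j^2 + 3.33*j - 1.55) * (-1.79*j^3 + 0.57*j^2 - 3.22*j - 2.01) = -9.3617*j^5 - 2.9796*j^4 - 12.168*j^3 - 22.1184*j^2 - 1.7023*j + 3.1155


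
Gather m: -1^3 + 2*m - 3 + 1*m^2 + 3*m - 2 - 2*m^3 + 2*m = -2*m^3 + m^2 + 7*m - 6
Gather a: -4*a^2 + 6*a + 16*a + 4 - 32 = -4*a^2 + 22*a - 28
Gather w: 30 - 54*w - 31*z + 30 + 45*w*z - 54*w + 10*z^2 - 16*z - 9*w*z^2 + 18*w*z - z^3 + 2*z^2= w*(-9*z^2 + 63*z - 108) - z^3 + 12*z^2 - 47*z + 60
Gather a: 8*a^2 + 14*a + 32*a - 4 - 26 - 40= 8*a^2 + 46*a - 70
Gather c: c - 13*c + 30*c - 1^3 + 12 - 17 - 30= 18*c - 36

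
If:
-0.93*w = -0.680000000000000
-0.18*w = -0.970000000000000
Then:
No Solution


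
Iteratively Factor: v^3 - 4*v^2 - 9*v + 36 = (v - 4)*(v^2 - 9) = (v - 4)*(v + 3)*(v - 3)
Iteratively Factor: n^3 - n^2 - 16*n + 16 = (n - 1)*(n^2 - 16) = (n - 4)*(n - 1)*(n + 4)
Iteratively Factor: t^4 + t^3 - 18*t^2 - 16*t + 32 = (t + 2)*(t^3 - t^2 - 16*t + 16) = (t + 2)*(t + 4)*(t^2 - 5*t + 4) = (t - 1)*(t + 2)*(t + 4)*(t - 4)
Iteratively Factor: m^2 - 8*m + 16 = (m - 4)*(m - 4)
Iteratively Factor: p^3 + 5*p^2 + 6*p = (p)*(p^2 + 5*p + 6) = p*(p + 3)*(p + 2)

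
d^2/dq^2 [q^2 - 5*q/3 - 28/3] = 2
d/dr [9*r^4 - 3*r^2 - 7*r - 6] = 36*r^3 - 6*r - 7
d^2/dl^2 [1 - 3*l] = 0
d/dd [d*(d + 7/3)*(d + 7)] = 3*d^2 + 56*d/3 + 49/3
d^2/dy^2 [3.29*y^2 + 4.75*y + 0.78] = 6.58000000000000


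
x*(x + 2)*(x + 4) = x^3 + 6*x^2 + 8*x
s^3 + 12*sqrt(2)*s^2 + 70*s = s*(s + 5*sqrt(2))*(s + 7*sqrt(2))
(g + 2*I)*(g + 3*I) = g^2 + 5*I*g - 6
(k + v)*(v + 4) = k*v + 4*k + v^2 + 4*v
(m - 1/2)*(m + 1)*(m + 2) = m^3 + 5*m^2/2 + m/2 - 1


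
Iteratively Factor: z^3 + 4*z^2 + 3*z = (z)*(z^2 + 4*z + 3) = z*(z + 3)*(z + 1)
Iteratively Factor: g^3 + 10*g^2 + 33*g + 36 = (g + 3)*(g^2 + 7*g + 12) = (g + 3)^2*(g + 4)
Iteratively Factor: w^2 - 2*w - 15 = (w + 3)*(w - 5)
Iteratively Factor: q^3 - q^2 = (q - 1)*(q^2) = q*(q - 1)*(q)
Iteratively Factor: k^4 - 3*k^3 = (k)*(k^3 - 3*k^2) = k^2*(k^2 - 3*k) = k^3*(k - 3)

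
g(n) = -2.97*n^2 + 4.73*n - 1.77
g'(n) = 4.73 - 5.94*n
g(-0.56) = -5.35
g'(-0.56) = 8.06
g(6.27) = -88.87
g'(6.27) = -32.51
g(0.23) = -0.84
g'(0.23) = 3.36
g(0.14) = -1.17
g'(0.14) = 3.90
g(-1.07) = -10.23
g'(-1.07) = 11.09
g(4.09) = -32.11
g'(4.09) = -19.56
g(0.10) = -1.33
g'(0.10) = 4.14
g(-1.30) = -12.94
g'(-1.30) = 12.45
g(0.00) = -1.77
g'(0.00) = 4.73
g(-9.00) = -284.91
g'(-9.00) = 58.19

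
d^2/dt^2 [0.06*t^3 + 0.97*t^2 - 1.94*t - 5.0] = 0.36*t + 1.94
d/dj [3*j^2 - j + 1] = 6*j - 1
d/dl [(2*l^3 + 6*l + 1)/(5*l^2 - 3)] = 2*(5*l^4 - 24*l^2 - 5*l - 9)/(25*l^4 - 30*l^2 + 9)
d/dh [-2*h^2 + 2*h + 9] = 2 - 4*h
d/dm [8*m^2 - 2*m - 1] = 16*m - 2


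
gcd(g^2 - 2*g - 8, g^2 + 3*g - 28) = g - 4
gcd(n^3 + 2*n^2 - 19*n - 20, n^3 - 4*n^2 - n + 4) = n^2 - 3*n - 4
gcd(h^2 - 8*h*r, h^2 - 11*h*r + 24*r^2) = -h + 8*r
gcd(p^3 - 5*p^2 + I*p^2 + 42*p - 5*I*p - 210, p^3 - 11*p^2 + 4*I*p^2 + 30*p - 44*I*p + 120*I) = p - 5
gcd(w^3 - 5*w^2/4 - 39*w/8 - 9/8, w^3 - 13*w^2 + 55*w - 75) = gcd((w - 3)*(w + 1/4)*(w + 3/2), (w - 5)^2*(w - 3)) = w - 3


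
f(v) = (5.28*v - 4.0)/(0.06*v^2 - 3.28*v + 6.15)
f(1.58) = 3.89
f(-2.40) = -1.16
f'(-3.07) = 0.05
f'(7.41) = 0.02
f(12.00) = -2.42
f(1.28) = 1.35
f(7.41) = -2.36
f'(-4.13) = 0.03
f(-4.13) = -1.25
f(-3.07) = -1.20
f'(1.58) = 15.47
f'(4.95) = 0.19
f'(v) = (3.28 - 0.12*v)*(5.28*v - 4.0)/(0.06*v^2 - 3.28*v + 6.15)^2 + 5.28/(0.06*v^2 - 3.28*v + 6.15)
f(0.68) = -0.10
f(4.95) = -2.57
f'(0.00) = 0.51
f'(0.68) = 1.25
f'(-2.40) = 0.08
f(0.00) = -0.65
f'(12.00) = -0.03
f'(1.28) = 4.63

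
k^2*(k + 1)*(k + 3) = k^4 + 4*k^3 + 3*k^2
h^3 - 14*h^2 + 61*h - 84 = (h - 7)*(h - 4)*(h - 3)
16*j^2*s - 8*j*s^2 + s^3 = s*(-4*j + s)^2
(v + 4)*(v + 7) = v^2 + 11*v + 28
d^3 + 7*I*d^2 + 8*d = d*(d - I)*(d + 8*I)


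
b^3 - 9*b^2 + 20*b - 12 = (b - 6)*(b - 2)*(b - 1)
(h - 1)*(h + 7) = h^2 + 6*h - 7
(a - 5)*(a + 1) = a^2 - 4*a - 5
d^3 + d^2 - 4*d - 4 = (d - 2)*(d + 1)*(d + 2)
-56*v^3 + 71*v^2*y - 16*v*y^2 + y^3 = (-8*v + y)*(-7*v + y)*(-v + y)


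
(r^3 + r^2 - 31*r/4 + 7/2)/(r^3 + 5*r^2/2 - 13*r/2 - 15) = (4*r^3 + 4*r^2 - 31*r + 14)/(2*(2*r^3 + 5*r^2 - 13*r - 30))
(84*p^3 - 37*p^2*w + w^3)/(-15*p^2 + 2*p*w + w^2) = (-28*p^2 + 3*p*w + w^2)/(5*p + w)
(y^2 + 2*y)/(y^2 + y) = (y + 2)/(y + 1)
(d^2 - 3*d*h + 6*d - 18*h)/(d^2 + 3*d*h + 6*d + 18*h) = (d - 3*h)/(d + 3*h)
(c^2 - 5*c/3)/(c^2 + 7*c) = (c - 5/3)/(c + 7)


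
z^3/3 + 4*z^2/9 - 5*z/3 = z*(z/3 + 1)*(z - 5/3)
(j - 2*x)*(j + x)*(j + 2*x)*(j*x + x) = j^4*x + j^3*x^2 + j^3*x - 4*j^2*x^3 + j^2*x^2 - 4*j*x^4 - 4*j*x^3 - 4*x^4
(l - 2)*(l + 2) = l^2 - 4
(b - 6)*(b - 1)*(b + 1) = b^3 - 6*b^2 - b + 6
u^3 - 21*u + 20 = (u - 4)*(u - 1)*(u + 5)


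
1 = 1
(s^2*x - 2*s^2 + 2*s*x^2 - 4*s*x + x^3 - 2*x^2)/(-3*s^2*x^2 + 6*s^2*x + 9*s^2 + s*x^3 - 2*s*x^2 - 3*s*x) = (-s^2*x + 2*s^2 - 2*s*x^2 + 4*s*x - x^3 + 2*x^2)/(s*(3*s*x^2 - 6*s*x - 9*s - x^3 + 2*x^2 + 3*x))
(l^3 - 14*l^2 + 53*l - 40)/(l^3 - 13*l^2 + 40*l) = (l - 1)/l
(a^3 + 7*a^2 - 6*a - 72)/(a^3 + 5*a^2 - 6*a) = (a^2 + a - 12)/(a*(a - 1))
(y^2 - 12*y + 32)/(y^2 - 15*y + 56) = (y - 4)/(y - 7)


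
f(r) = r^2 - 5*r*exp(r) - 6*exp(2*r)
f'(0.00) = -17.00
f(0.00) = -6.00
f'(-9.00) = -18.00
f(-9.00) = 81.01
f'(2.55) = -2190.49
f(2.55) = -1140.92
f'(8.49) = -284350700.08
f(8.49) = -142266399.79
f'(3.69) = -20174.75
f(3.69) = -10346.75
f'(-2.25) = -3.97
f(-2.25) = 6.18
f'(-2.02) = -3.57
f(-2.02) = 5.31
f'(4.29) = -65810.65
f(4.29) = -33491.36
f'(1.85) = -572.30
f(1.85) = -298.09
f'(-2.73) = -4.95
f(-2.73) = 8.32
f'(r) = -5*r*exp(r) + 2*r - 12*exp(2*r) - 5*exp(r)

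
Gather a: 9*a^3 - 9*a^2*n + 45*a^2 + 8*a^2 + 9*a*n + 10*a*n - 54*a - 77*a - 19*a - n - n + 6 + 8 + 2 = 9*a^3 + a^2*(53 - 9*n) + a*(19*n - 150) - 2*n + 16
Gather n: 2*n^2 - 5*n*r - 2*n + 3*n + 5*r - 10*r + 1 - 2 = 2*n^2 + n*(1 - 5*r) - 5*r - 1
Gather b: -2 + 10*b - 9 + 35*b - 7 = 45*b - 18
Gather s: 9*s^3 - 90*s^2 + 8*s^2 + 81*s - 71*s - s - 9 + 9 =9*s^3 - 82*s^2 + 9*s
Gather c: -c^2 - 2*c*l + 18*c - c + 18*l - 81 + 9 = -c^2 + c*(17 - 2*l) + 18*l - 72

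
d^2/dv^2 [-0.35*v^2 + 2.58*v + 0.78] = -0.700000000000000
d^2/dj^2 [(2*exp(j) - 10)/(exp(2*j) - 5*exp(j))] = 2*exp(-j)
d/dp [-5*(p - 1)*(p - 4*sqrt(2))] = -10*p + 5 + 20*sqrt(2)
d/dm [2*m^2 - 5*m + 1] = 4*m - 5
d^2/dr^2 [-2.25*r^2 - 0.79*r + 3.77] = -4.50000000000000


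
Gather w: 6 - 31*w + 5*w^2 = 5*w^2 - 31*w + 6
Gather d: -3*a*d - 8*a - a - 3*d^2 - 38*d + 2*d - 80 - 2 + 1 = -9*a - 3*d^2 + d*(-3*a - 36) - 81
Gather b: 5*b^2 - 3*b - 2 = 5*b^2 - 3*b - 2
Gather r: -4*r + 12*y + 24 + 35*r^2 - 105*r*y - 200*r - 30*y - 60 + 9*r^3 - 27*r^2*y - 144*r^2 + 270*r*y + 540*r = 9*r^3 + r^2*(-27*y - 109) + r*(165*y + 336) - 18*y - 36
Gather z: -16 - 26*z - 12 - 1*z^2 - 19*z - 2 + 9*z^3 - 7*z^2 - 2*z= 9*z^3 - 8*z^2 - 47*z - 30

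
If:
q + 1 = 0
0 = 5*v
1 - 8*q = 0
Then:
No Solution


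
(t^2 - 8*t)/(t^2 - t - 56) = t/(t + 7)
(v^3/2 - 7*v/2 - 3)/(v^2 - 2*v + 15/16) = 8*(v^3 - 7*v - 6)/(16*v^2 - 32*v + 15)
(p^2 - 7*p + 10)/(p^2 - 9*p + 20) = (p - 2)/(p - 4)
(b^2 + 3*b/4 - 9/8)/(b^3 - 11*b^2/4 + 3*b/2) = (b + 3/2)/(b*(b - 2))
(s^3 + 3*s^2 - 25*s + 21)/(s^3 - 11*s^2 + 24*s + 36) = (s^3 + 3*s^2 - 25*s + 21)/(s^3 - 11*s^2 + 24*s + 36)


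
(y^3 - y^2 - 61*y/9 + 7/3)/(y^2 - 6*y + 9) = (y^2 + 2*y - 7/9)/(y - 3)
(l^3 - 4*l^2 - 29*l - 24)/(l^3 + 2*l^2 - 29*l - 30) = (l^2 - 5*l - 24)/(l^2 + l - 30)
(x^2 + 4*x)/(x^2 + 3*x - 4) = x/(x - 1)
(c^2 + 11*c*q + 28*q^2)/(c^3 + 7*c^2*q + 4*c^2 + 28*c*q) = (c + 4*q)/(c*(c + 4))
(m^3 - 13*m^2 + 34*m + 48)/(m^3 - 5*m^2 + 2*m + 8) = (m^2 - 14*m + 48)/(m^2 - 6*m + 8)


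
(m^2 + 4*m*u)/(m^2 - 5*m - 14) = m*(m + 4*u)/(m^2 - 5*m - 14)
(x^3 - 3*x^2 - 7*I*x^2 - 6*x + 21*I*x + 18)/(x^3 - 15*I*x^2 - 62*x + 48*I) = (x - 3)/(x - 8*I)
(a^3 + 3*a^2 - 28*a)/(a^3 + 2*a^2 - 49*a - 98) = a*(a - 4)/(a^2 - 5*a - 14)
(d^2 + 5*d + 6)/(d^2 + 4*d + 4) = (d + 3)/(d + 2)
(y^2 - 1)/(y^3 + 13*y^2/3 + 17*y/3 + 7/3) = 3*(y - 1)/(3*y^2 + 10*y + 7)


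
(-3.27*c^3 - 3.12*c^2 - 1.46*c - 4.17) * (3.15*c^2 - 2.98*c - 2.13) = -10.3005*c^5 - 0.0833999999999993*c^4 + 11.6637*c^3 - 2.1391*c^2 + 15.5364*c + 8.8821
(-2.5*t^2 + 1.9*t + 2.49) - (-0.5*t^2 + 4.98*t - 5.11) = -2.0*t^2 - 3.08*t + 7.6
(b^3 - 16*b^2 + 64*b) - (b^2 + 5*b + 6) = b^3 - 17*b^2 + 59*b - 6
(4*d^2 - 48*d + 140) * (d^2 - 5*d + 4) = 4*d^4 - 68*d^3 + 396*d^2 - 892*d + 560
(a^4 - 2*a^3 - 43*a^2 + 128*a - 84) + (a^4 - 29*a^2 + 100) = 2*a^4 - 2*a^3 - 72*a^2 + 128*a + 16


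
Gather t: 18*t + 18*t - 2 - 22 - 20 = 36*t - 44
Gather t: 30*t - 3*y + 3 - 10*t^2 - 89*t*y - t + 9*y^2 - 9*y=-10*t^2 + t*(29 - 89*y) + 9*y^2 - 12*y + 3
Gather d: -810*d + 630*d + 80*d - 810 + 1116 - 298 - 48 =-100*d - 40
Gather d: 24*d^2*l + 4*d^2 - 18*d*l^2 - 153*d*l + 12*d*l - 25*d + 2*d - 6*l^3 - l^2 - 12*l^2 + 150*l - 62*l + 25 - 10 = d^2*(24*l + 4) + d*(-18*l^2 - 141*l - 23) - 6*l^3 - 13*l^2 + 88*l + 15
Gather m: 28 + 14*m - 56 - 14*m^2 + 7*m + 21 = -14*m^2 + 21*m - 7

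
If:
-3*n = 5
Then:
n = -5/3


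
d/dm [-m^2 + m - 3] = 1 - 2*m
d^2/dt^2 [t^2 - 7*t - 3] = 2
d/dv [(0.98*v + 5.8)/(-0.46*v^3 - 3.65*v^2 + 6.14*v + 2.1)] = (0.9016*v^3 + 11.581*v^2 + 42.34*v - 33.554)/(0.2116*v^6 + 3.358*v^5 + 7.6737*v^4 - 46.754*v^3 + 22.3696*v^2 + 25.788*v + 4.41)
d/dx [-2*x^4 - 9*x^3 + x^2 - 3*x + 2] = -8*x^3 - 27*x^2 + 2*x - 3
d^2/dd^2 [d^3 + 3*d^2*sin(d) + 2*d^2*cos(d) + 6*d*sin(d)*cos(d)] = -3*d^2*sin(d) - 2*d^2*cos(d) - 8*d*sin(d) - 12*d*sin(2*d) + 12*d*cos(d) + 6*d + 6*sin(d) + 4*cos(d) + 12*cos(2*d)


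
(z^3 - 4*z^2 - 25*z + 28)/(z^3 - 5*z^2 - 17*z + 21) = (z + 4)/(z + 3)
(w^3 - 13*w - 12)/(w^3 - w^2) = (w^3 - 13*w - 12)/(w^2*(w - 1))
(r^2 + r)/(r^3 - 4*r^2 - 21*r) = (r + 1)/(r^2 - 4*r - 21)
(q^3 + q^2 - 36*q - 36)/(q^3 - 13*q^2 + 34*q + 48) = (q + 6)/(q - 8)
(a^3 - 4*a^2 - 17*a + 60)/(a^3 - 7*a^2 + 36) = (a^2 - a - 20)/(a^2 - 4*a - 12)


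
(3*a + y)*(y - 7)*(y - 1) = 3*a*y^2 - 24*a*y + 21*a + y^3 - 8*y^2 + 7*y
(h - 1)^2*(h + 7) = h^3 + 5*h^2 - 13*h + 7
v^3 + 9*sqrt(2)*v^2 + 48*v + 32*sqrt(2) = (v + sqrt(2))*(v + 4*sqrt(2))^2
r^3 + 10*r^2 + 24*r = r*(r + 4)*(r + 6)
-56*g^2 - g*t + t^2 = (-8*g + t)*(7*g + t)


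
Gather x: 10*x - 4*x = 6*x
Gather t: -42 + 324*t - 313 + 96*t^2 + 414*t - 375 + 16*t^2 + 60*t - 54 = 112*t^2 + 798*t - 784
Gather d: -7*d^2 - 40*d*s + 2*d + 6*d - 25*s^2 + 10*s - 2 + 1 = -7*d^2 + d*(8 - 40*s) - 25*s^2 + 10*s - 1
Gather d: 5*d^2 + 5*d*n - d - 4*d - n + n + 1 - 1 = 5*d^2 + d*(5*n - 5)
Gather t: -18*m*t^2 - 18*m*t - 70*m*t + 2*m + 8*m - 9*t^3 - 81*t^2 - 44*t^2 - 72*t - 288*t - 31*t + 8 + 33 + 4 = 10*m - 9*t^3 + t^2*(-18*m - 125) + t*(-88*m - 391) + 45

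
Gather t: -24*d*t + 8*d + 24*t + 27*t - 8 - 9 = 8*d + t*(51 - 24*d) - 17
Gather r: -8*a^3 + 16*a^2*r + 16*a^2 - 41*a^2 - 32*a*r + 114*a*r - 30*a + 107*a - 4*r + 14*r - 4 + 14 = -8*a^3 - 25*a^2 + 77*a + r*(16*a^2 + 82*a + 10) + 10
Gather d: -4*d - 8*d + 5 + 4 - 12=-12*d - 3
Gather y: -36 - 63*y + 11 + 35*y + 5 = -28*y - 20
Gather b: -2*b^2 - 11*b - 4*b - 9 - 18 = -2*b^2 - 15*b - 27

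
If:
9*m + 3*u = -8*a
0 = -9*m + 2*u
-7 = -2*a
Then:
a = 7/2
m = -56/45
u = -28/5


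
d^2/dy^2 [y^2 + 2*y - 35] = 2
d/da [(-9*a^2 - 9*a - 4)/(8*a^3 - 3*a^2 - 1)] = 3*(24*a^4 + 48*a^3 + 23*a^2 - 2*a + 3)/(64*a^6 - 48*a^5 + 9*a^4 - 16*a^3 + 6*a^2 + 1)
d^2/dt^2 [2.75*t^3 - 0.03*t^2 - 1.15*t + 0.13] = 16.5*t - 0.06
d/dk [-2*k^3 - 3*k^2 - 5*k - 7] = -6*k^2 - 6*k - 5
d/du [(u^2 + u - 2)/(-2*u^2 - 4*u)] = -1/(2*u^2)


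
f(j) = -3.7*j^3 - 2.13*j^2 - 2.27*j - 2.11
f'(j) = -11.1*j^2 - 4.26*j - 2.27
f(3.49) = -193.26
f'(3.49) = -152.34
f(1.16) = -13.38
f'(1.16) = -22.15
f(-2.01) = 23.89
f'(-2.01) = -38.55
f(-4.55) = 312.65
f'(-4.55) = -212.68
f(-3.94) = 200.07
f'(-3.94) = -157.80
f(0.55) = -4.62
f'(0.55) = -7.97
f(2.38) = -69.46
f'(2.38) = -75.28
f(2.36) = -67.96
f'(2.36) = -74.15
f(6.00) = -891.61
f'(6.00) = -427.43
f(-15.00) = 12040.19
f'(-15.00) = -2435.87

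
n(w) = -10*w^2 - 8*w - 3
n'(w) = -20*w - 8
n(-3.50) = -97.50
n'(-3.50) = 62.00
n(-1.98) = -26.36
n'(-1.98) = 31.60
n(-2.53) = -46.77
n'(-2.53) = 42.60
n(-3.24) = -82.06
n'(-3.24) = 56.80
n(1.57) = -40.21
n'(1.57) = -39.40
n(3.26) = -135.36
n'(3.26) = -73.20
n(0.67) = -12.85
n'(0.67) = -21.40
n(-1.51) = -13.72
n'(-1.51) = 22.20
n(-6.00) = -315.00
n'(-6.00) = 112.00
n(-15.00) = -2133.00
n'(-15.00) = 292.00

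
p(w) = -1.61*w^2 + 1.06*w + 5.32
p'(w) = 1.06 - 3.22*w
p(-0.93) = 2.94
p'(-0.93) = 4.05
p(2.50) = -2.09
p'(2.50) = -6.99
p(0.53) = 5.43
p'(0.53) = -0.65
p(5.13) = -31.61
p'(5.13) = -15.46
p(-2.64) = -8.70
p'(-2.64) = 9.56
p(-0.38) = 4.68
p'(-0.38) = 2.28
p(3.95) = -15.61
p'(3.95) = -11.66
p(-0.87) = 3.18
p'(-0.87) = 3.86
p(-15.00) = -372.83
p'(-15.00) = 49.36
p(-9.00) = -134.63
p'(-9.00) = 30.04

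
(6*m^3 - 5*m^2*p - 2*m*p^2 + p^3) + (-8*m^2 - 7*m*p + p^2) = 6*m^3 - 5*m^2*p - 8*m^2 - 2*m*p^2 - 7*m*p + p^3 + p^2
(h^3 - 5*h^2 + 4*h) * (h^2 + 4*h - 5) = h^5 - h^4 - 21*h^3 + 41*h^2 - 20*h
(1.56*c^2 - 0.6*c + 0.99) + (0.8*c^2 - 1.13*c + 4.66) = 2.36*c^2 - 1.73*c + 5.65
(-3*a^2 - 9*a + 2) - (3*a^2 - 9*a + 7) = -6*a^2 - 5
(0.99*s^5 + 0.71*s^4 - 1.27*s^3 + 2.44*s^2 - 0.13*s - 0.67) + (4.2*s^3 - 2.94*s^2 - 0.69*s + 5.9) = 0.99*s^5 + 0.71*s^4 + 2.93*s^3 - 0.5*s^2 - 0.82*s + 5.23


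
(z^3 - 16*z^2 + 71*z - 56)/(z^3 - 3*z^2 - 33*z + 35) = (z - 8)/(z + 5)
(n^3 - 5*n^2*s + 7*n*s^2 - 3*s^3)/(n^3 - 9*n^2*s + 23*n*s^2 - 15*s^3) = (-n + s)/(-n + 5*s)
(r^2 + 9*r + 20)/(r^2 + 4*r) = (r + 5)/r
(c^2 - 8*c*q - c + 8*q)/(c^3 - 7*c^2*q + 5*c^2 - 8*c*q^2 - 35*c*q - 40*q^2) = (c - 1)/(c^2 + c*q + 5*c + 5*q)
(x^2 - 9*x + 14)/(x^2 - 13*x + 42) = (x - 2)/(x - 6)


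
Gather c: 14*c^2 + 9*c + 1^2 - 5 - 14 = 14*c^2 + 9*c - 18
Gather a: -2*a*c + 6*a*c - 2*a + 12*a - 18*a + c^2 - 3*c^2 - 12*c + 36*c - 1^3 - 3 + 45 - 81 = a*(4*c - 8) - 2*c^2 + 24*c - 40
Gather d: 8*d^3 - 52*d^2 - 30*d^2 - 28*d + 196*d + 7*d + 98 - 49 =8*d^3 - 82*d^2 + 175*d + 49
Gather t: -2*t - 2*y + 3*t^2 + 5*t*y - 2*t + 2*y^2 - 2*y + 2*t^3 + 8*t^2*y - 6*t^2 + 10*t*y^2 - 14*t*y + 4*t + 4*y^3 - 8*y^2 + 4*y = 2*t^3 + t^2*(8*y - 3) + t*(10*y^2 - 9*y) + 4*y^3 - 6*y^2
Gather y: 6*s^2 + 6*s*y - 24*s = 6*s^2 + 6*s*y - 24*s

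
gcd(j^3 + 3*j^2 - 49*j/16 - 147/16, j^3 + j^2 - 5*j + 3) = j + 3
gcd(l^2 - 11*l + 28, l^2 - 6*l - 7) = l - 7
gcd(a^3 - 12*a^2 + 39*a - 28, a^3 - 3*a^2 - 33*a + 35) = a^2 - 8*a + 7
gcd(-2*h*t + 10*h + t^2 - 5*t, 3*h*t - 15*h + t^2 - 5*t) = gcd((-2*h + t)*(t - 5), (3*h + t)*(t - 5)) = t - 5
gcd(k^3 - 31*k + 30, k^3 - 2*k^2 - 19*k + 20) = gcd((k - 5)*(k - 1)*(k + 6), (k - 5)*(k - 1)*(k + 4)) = k^2 - 6*k + 5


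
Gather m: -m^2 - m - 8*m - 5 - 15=-m^2 - 9*m - 20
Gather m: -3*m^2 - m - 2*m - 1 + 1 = -3*m^2 - 3*m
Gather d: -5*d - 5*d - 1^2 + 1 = -10*d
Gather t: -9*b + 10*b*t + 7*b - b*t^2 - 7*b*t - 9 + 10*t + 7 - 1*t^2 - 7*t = -2*b + t^2*(-b - 1) + t*(3*b + 3) - 2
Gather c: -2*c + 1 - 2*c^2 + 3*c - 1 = -2*c^2 + c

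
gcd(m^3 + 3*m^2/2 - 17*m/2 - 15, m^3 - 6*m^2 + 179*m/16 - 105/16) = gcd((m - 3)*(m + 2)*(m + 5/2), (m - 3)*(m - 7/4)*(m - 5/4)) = m - 3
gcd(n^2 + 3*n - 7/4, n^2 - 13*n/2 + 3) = n - 1/2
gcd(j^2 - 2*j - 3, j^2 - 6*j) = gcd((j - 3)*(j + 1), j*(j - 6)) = 1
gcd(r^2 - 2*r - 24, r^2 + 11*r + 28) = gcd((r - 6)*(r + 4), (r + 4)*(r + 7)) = r + 4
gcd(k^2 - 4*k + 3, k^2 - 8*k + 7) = k - 1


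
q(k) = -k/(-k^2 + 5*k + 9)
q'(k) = -k*(2*k - 5)/(-k^2 + 5*k + 9)^2 - 1/(-k^2 + 5*k + 9) = (k^2 - k*(2*k - 5) - 5*k - 9)/(-k^2 + 5*k + 9)^2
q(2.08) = -0.14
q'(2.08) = -0.06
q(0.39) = -0.04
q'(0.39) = -0.08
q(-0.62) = 0.11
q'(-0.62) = -0.31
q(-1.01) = 0.34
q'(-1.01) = -1.17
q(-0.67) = 0.13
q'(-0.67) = -0.35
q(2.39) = -0.16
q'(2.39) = -0.06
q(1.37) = -0.10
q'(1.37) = -0.06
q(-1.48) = -2.51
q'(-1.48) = -32.10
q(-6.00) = -0.11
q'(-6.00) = -0.01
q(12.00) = 0.16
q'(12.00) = -0.03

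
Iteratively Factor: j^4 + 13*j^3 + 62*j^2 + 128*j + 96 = (j + 4)*(j^3 + 9*j^2 + 26*j + 24) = (j + 3)*(j + 4)*(j^2 + 6*j + 8) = (j + 3)*(j + 4)^2*(j + 2)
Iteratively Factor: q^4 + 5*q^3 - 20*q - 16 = (q + 2)*(q^3 + 3*q^2 - 6*q - 8) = (q + 2)*(q + 4)*(q^2 - q - 2) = (q + 1)*(q + 2)*(q + 4)*(q - 2)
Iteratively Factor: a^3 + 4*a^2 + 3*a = (a + 3)*(a^2 + a) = (a + 1)*(a + 3)*(a)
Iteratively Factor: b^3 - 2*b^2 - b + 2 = (b + 1)*(b^2 - 3*b + 2) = (b - 2)*(b + 1)*(b - 1)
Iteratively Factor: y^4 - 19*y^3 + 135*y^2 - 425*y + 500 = (y - 5)*(y^3 - 14*y^2 + 65*y - 100) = (y - 5)^2*(y^2 - 9*y + 20) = (y - 5)^3*(y - 4)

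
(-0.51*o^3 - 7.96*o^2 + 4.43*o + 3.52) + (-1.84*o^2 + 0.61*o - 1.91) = -0.51*o^3 - 9.8*o^2 + 5.04*o + 1.61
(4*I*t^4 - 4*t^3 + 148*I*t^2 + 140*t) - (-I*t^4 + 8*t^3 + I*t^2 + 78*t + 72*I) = 5*I*t^4 - 12*t^3 + 147*I*t^2 + 62*t - 72*I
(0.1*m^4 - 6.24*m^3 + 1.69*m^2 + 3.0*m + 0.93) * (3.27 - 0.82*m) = -0.082*m^5 + 5.4438*m^4 - 21.7906*m^3 + 3.0663*m^2 + 9.0474*m + 3.0411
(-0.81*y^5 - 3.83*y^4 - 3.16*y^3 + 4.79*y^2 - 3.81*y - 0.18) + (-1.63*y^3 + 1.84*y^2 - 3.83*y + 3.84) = -0.81*y^5 - 3.83*y^4 - 4.79*y^3 + 6.63*y^2 - 7.64*y + 3.66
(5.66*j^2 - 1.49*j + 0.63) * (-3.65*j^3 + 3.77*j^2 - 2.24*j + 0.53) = -20.659*j^5 + 26.7767*j^4 - 20.5952*j^3 + 8.7125*j^2 - 2.2009*j + 0.3339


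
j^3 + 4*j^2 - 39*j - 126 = (j - 6)*(j + 3)*(j + 7)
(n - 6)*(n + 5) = n^2 - n - 30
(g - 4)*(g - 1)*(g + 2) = g^3 - 3*g^2 - 6*g + 8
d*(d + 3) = d^2 + 3*d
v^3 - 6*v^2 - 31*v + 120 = (v - 8)*(v - 3)*(v + 5)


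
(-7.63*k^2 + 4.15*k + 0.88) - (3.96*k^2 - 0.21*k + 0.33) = -11.59*k^2 + 4.36*k + 0.55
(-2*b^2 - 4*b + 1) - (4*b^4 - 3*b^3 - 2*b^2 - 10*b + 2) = -4*b^4 + 3*b^3 + 6*b - 1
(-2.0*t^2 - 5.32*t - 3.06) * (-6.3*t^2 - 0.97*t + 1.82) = 12.6*t^4 + 35.456*t^3 + 20.7984*t^2 - 6.7142*t - 5.5692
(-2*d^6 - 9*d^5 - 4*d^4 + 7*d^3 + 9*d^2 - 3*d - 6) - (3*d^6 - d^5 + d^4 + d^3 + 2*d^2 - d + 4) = -5*d^6 - 8*d^5 - 5*d^4 + 6*d^3 + 7*d^2 - 2*d - 10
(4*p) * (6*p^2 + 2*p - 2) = 24*p^3 + 8*p^2 - 8*p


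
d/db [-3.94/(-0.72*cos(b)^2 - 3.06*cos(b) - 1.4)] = (5.6736*cos(b) + 12.0564)*sin(b)/(0.72*cos(b)^2 + 3.06*cos(b) + 1.4)^2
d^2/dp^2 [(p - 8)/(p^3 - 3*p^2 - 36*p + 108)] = 6*(3*(p - 8)*(-p^2 + 2*p + 12)^2 + (-p^2 + 2*p - (p - 8)*(p - 1) + 12)*(p^3 - 3*p^2 - 36*p + 108))/(p^3 - 3*p^2 - 36*p + 108)^3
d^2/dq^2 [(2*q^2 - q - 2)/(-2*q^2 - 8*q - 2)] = 3*(3*q^3 + 4*q^2 + 7*q + 8)/(q^6 + 12*q^5 + 51*q^4 + 88*q^3 + 51*q^2 + 12*q + 1)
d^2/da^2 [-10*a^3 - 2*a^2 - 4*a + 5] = -60*a - 4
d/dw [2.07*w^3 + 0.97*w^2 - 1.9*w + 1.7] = 6.21*w^2 + 1.94*w - 1.9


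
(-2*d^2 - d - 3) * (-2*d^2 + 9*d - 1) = 4*d^4 - 16*d^3 - d^2 - 26*d + 3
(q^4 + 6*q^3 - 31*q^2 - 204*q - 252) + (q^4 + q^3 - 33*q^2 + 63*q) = 2*q^4 + 7*q^3 - 64*q^2 - 141*q - 252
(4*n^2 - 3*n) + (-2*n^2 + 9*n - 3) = 2*n^2 + 6*n - 3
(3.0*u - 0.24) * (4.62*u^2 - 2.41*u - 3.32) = 13.86*u^3 - 8.3388*u^2 - 9.3816*u + 0.7968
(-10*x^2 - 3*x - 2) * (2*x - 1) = -20*x^3 + 4*x^2 - x + 2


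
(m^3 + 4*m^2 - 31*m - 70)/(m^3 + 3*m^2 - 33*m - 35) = (m + 2)/(m + 1)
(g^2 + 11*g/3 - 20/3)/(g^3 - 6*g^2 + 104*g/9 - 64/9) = 3*(g + 5)/(3*g^2 - 14*g + 16)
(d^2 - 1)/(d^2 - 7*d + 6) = (d + 1)/(d - 6)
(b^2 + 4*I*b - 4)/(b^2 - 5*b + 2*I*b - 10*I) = (b + 2*I)/(b - 5)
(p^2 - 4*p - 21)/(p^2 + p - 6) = (p - 7)/(p - 2)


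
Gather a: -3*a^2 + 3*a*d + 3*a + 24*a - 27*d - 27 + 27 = -3*a^2 + a*(3*d + 27) - 27*d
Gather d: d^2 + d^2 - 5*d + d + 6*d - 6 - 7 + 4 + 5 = 2*d^2 + 2*d - 4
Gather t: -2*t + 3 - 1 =2 - 2*t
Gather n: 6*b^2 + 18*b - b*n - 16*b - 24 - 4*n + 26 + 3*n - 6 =6*b^2 + 2*b + n*(-b - 1) - 4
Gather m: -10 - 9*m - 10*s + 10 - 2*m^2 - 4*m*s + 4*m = -2*m^2 + m*(-4*s - 5) - 10*s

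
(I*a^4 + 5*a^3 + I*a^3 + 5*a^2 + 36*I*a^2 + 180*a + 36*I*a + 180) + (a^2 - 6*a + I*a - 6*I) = I*a^4 + 5*a^3 + I*a^3 + 6*a^2 + 36*I*a^2 + 174*a + 37*I*a + 180 - 6*I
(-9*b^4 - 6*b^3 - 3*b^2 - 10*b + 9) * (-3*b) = 27*b^5 + 18*b^4 + 9*b^3 + 30*b^2 - 27*b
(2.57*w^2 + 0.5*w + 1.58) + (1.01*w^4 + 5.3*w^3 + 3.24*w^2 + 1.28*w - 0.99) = 1.01*w^4 + 5.3*w^3 + 5.81*w^2 + 1.78*w + 0.59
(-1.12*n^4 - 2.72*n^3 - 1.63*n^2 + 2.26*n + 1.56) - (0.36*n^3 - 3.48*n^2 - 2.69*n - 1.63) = -1.12*n^4 - 3.08*n^3 + 1.85*n^2 + 4.95*n + 3.19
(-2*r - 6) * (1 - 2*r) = 4*r^2 + 10*r - 6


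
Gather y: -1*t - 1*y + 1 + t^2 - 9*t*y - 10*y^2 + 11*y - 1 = t^2 - t - 10*y^2 + y*(10 - 9*t)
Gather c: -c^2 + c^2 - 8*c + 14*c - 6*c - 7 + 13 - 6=0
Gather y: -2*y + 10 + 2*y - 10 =0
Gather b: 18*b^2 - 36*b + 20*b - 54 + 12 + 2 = 18*b^2 - 16*b - 40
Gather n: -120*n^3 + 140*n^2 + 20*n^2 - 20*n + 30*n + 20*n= -120*n^3 + 160*n^2 + 30*n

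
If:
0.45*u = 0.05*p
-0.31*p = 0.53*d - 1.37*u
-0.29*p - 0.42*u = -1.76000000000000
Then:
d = -1.56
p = 5.23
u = 0.58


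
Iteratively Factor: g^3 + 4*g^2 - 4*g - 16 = (g + 2)*(g^2 + 2*g - 8) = (g - 2)*(g + 2)*(g + 4)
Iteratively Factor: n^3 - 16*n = (n - 4)*(n^2 + 4*n) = n*(n - 4)*(n + 4)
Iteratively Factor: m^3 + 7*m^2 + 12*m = (m + 3)*(m^2 + 4*m) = m*(m + 3)*(m + 4)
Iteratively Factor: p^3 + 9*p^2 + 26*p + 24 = (p + 3)*(p^2 + 6*p + 8) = (p + 3)*(p + 4)*(p + 2)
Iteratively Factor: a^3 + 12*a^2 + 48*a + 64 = (a + 4)*(a^2 + 8*a + 16) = (a + 4)^2*(a + 4)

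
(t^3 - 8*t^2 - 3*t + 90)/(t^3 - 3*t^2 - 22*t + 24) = (t^2 - 2*t - 15)/(t^2 + 3*t - 4)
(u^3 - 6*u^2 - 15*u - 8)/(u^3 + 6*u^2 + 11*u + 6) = (u^2 - 7*u - 8)/(u^2 + 5*u + 6)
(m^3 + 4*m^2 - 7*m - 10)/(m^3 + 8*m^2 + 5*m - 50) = (m + 1)/(m + 5)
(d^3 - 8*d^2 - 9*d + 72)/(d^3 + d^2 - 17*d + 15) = (d^2 - 5*d - 24)/(d^2 + 4*d - 5)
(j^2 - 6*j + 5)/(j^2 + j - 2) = (j - 5)/(j + 2)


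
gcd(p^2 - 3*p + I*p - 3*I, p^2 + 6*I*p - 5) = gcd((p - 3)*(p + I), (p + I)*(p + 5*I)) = p + I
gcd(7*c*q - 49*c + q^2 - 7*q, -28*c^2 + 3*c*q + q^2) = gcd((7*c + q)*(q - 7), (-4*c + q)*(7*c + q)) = 7*c + q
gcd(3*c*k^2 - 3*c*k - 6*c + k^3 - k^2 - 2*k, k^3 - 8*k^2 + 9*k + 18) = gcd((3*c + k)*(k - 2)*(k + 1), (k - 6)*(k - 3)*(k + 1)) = k + 1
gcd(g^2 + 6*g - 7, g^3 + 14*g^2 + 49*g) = g + 7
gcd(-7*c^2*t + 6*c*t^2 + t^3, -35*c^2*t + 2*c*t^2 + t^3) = 7*c*t + t^2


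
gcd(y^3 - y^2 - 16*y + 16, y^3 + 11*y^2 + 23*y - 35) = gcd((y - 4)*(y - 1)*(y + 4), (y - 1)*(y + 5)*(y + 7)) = y - 1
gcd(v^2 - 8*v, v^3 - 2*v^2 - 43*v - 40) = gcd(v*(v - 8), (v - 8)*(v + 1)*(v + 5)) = v - 8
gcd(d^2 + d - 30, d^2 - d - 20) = d - 5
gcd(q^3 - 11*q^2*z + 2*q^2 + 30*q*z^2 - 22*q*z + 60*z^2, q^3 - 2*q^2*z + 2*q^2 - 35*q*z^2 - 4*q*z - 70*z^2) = q + 2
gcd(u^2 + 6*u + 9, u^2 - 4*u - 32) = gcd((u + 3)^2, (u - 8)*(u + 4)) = 1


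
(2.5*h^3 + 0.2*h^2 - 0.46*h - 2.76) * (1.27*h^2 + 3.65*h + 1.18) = 3.175*h^5 + 9.379*h^4 + 3.0958*h^3 - 4.9482*h^2 - 10.6168*h - 3.2568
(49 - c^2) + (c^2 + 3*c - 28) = 3*c + 21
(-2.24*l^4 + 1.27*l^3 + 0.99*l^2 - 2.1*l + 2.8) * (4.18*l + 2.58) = -9.3632*l^5 - 0.470600000000001*l^4 + 7.4148*l^3 - 6.2238*l^2 + 6.286*l + 7.224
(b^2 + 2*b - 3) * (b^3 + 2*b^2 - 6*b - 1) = b^5 + 4*b^4 - 5*b^3 - 19*b^2 + 16*b + 3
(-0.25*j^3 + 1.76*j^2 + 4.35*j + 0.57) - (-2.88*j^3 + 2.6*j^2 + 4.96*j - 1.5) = 2.63*j^3 - 0.84*j^2 - 0.61*j + 2.07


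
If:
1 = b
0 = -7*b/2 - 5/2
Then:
No Solution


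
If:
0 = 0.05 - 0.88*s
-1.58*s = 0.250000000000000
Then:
No Solution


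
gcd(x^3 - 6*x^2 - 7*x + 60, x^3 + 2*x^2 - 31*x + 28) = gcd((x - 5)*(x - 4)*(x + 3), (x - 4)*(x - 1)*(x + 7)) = x - 4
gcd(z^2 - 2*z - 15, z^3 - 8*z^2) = 1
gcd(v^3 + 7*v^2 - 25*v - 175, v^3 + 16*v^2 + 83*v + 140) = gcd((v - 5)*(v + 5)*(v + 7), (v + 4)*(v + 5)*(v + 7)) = v^2 + 12*v + 35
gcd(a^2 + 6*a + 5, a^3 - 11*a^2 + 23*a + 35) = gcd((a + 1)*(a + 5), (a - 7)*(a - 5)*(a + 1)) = a + 1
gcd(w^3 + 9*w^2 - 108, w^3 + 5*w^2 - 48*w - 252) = w^2 + 12*w + 36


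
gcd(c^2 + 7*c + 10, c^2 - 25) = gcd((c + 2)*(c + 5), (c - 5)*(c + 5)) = c + 5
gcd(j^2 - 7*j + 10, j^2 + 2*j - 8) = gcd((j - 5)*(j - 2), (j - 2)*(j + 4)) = j - 2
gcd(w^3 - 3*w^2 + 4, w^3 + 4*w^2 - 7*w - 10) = w^2 - w - 2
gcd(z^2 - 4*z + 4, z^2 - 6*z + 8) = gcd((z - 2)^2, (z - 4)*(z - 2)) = z - 2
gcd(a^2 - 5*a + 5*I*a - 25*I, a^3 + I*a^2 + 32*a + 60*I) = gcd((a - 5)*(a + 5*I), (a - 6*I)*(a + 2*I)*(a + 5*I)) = a + 5*I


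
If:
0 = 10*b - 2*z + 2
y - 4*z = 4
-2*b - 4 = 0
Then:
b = -2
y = -32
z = -9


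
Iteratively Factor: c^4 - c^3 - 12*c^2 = (c + 3)*(c^3 - 4*c^2) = c*(c + 3)*(c^2 - 4*c) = c^2*(c + 3)*(c - 4)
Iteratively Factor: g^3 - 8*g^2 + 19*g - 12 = (g - 4)*(g^2 - 4*g + 3) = (g - 4)*(g - 3)*(g - 1)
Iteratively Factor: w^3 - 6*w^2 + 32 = (w - 4)*(w^2 - 2*w - 8) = (w - 4)*(w + 2)*(w - 4)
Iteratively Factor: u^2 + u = (u)*(u + 1)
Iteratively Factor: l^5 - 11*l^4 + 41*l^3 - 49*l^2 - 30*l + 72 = (l - 3)*(l^4 - 8*l^3 + 17*l^2 + 2*l - 24) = (l - 3)*(l - 2)*(l^3 - 6*l^2 + 5*l + 12) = (l - 3)^2*(l - 2)*(l^2 - 3*l - 4) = (l - 4)*(l - 3)^2*(l - 2)*(l + 1)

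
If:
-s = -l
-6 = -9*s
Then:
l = 2/3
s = 2/3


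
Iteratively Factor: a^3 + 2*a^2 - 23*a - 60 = (a + 4)*(a^2 - 2*a - 15) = (a - 5)*(a + 4)*(a + 3)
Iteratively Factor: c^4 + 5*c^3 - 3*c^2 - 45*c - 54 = (c + 2)*(c^3 + 3*c^2 - 9*c - 27) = (c + 2)*(c + 3)*(c^2 - 9) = (c + 2)*(c + 3)^2*(c - 3)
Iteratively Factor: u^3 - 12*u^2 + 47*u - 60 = (u - 3)*(u^2 - 9*u + 20) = (u - 4)*(u - 3)*(u - 5)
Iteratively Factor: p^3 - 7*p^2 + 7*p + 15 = (p - 5)*(p^2 - 2*p - 3) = (p - 5)*(p + 1)*(p - 3)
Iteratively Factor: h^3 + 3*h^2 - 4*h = (h + 4)*(h^2 - h) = (h - 1)*(h + 4)*(h)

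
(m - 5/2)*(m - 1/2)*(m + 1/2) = m^3 - 5*m^2/2 - m/4 + 5/8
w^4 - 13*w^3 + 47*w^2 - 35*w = w*(w - 7)*(w - 5)*(w - 1)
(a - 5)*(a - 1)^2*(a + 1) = a^4 - 6*a^3 + 4*a^2 + 6*a - 5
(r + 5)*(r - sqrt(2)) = r^2 - sqrt(2)*r + 5*r - 5*sqrt(2)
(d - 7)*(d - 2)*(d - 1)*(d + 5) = d^4 - 5*d^3 - 27*d^2 + 101*d - 70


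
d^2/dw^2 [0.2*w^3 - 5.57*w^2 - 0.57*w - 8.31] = 1.2*w - 11.14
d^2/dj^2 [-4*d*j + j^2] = 2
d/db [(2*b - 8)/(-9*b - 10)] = -92/(9*b + 10)^2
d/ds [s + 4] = 1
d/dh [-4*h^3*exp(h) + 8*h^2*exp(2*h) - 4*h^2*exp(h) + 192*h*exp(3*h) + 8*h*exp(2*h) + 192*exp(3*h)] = 4*(-h^3 + 4*h^2*exp(h) - 4*h^2 + 144*h*exp(2*h) + 8*h*exp(h) - 2*h + 192*exp(2*h) + 2*exp(h))*exp(h)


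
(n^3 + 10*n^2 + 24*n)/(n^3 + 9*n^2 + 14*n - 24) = n/(n - 1)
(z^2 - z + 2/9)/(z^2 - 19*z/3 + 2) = (z - 2/3)/(z - 6)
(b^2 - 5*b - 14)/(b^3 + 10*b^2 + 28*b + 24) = (b - 7)/(b^2 + 8*b + 12)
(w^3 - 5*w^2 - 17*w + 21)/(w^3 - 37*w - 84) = (w - 1)/(w + 4)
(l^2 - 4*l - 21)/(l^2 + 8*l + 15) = (l - 7)/(l + 5)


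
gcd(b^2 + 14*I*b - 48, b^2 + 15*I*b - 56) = b + 8*I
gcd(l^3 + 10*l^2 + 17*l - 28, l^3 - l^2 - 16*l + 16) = l^2 + 3*l - 4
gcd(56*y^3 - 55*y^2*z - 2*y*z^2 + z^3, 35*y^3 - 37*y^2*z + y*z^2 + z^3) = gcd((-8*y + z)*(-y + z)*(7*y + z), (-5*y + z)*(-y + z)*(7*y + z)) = 7*y^2 - 6*y*z - z^2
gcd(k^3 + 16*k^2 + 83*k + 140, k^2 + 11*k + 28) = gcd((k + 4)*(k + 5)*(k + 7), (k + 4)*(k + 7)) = k^2 + 11*k + 28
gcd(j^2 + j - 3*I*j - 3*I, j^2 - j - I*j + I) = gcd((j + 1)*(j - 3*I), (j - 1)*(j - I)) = 1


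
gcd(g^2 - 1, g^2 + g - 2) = g - 1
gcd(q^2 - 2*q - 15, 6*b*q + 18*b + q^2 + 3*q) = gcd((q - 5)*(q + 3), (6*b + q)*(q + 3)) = q + 3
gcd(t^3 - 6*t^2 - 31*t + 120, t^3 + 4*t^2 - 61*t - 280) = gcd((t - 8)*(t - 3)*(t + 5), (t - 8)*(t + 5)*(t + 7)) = t^2 - 3*t - 40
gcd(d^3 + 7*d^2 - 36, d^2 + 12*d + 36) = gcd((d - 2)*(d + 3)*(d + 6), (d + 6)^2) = d + 6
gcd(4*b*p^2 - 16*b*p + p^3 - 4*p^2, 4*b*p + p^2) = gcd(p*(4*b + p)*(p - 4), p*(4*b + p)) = 4*b*p + p^2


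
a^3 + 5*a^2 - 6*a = a*(a - 1)*(a + 6)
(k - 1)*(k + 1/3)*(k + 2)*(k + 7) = k^4 + 25*k^3/3 + 23*k^2/3 - 37*k/3 - 14/3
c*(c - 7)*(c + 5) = c^3 - 2*c^2 - 35*c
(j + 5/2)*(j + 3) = j^2 + 11*j/2 + 15/2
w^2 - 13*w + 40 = (w - 8)*(w - 5)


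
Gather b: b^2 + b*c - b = b^2 + b*(c - 1)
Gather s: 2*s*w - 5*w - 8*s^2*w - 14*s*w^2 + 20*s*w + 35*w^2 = -8*s^2*w + s*(-14*w^2 + 22*w) + 35*w^2 - 5*w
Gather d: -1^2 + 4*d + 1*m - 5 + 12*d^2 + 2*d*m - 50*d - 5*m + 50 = 12*d^2 + d*(2*m - 46) - 4*m + 44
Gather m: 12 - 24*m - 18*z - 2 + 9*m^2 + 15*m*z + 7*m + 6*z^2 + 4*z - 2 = 9*m^2 + m*(15*z - 17) + 6*z^2 - 14*z + 8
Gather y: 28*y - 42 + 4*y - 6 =32*y - 48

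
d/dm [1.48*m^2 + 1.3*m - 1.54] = 2.96*m + 1.3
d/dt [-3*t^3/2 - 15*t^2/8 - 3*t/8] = -9*t^2/2 - 15*t/4 - 3/8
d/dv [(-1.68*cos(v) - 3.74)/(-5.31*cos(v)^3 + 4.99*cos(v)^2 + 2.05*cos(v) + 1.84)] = (17.8416*cos(v)^3 + 51.195*cos(v)^2 - 37.3252*cos(v) - 4.5758)*sin(v)/(28.1961*cos(v)^6 - 52.9938*cos(v)^5 + 3.1291*cos(v)^4 + 0.918199999999999*cos(v)^3 + 22.5657*cos(v)^2 + 7.544*cos(v) + 3.3856)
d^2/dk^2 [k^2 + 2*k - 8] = 2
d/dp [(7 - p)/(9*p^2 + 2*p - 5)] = 9*(p^2 - 14*p - 1)/(81*p^4 + 36*p^3 - 86*p^2 - 20*p + 25)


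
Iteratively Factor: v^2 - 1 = (v - 1)*(v + 1)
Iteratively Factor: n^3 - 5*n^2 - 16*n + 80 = (n - 4)*(n^2 - n - 20) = (n - 4)*(n + 4)*(n - 5)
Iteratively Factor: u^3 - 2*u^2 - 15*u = (u)*(u^2 - 2*u - 15) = u*(u - 5)*(u + 3)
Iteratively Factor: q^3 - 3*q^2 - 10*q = (q - 5)*(q^2 + 2*q) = (q - 5)*(q + 2)*(q)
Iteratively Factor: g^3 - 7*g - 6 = (g + 2)*(g^2 - 2*g - 3) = (g - 3)*(g + 2)*(g + 1)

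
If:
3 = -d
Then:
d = -3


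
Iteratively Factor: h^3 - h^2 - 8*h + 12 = (h + 3)*(h^2 - 4*h + 4) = (h - 2)*(h + 3)*(h - 2)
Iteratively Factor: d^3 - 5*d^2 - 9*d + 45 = (d - 5)*(d^2 - 9) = (d - 5)*(d - 3)*(d + 3)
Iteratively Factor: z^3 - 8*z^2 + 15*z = (z)*(z^2 - 8*z + 15) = z*(z - 3)*(z - 5)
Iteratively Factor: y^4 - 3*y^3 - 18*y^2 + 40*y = (y - 2)*(y^3 - y^2 - 20*y) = y*(y - 2)*(y^2 - y - 20) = y*(y - 5)*(y - 2)*(y + 4)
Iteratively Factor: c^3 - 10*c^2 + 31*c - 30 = (c - 3)*(c^2 - 7*c + 10) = (c - 3)*(c - 2)*(c - 5)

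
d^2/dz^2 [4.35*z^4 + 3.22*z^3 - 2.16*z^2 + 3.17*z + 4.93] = 52.2*z^2 + 19.32*z - 4.32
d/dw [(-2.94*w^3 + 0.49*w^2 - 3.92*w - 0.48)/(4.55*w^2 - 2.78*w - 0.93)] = (-13.377*w^4 + 16.3464*w^3 + 24.6764*w^2 + 3.4566*w + 2.3112)/(20.7025*w^4 - 25.298*w^3 - 0.734600000000002*w^2 + 5.1708*w + 0.8649)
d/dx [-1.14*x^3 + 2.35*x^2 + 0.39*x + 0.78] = -3.42*x^2 + 4.7*x + 0.39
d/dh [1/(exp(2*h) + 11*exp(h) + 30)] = (-2*exp(h) - 11)*exp(h)/(exp(2*h) + 11*exp(h) + 30)^2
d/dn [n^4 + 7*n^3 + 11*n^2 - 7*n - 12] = 4*n^3 + 21*n^2 + 22*n - 7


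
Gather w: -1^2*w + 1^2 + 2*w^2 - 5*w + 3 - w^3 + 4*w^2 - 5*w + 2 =-w^3 + 6*w^2 - 11*w + 6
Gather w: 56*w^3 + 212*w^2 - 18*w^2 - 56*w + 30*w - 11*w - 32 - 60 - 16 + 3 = 56*w^3 + 194*w^2 - 37*w - 105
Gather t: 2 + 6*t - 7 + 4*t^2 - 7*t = 4*t^2 - t - 5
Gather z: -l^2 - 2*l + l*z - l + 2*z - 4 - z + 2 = -l^2 - 3*l + z*(l + 1) - 2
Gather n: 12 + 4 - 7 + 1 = 10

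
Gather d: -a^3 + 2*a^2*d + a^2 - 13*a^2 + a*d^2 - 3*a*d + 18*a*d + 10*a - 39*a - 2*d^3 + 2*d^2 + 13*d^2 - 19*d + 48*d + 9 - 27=-a^3 - 12*a^2 - 29*a - 2*d^3 + d^2*(a + 15) + d*(2*a^2 + 15*a + 29) - 18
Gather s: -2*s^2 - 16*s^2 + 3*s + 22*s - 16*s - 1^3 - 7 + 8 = -18*s^2 + 9*s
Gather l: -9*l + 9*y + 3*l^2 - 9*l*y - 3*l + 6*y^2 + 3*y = 3*l^2 + l*(-9*y - 12) + 6*y^2 + 12*y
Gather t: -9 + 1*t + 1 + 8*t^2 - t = 8*t^2 - 8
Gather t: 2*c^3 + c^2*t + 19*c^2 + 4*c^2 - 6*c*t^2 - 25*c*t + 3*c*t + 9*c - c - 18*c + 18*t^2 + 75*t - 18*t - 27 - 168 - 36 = 2*c^3 + 23*c^2 - 10*c + t^2*(18 - 6*c) + t*(c^2 - 22*c + 57) - 231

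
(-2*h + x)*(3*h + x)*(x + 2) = -6*h^2*x - 12*h^2 + h*x^2 + 2*h*x + x^3 + 2*x^2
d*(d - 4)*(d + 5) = d^3 + d^2 - 20*d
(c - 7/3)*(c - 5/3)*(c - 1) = c^3 - 5*c^2 + 71*c/9 - 35/9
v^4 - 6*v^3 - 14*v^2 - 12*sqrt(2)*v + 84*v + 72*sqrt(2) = (v - 6)*(v - 3*sqrt(2))*(v + sqrt(2))*(v + 2*sqrt(2))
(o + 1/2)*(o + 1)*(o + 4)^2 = o^4 + 19*o^3/2 + 57*o^2/2 + 28*o + 8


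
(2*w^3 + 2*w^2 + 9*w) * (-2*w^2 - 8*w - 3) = -4*w^5 - 20*w^4 - 40*w^3 - 78*w^2 - 27*w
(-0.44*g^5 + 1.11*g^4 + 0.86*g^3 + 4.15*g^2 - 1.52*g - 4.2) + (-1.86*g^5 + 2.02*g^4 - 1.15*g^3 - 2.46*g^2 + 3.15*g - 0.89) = -2.3*g^5 + 3.13*g^4 - 0.29*g^3 + 1.69*g^2 + 1.63*g - 5.09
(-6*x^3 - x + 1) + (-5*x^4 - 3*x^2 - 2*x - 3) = -5*x^4 - 6*x^3 - 3*x^2 - 3*x - 2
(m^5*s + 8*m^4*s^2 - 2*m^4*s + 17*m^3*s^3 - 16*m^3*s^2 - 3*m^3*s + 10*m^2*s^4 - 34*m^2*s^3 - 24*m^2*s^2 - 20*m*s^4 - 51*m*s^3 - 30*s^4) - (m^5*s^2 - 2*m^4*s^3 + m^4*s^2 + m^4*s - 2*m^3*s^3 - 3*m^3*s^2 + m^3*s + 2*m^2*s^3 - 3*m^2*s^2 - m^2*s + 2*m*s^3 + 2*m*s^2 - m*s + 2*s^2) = -m^5*s^2 + m^5*s + 2*m^4*s^3 + 7*m^4*s^2 - 3*m^4*s + 19*m^3*s^3 - 13*m^3*s^2 - 4*m^3*s + 10*m^2*s^4 - 36*m^2*s^3 - 21*m^2*s^2 + m^2*s - 20*m*s^4 - 53*m*s^3 - 2*m*s^2 + m*s - 30*s^4 - 2*s^2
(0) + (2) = 2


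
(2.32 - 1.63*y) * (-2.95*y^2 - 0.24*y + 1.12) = 4.8085*y^3 - 6.4528*y^2 - 2.3824*y + 2.5984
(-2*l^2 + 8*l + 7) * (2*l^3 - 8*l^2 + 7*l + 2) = -4*l^5 + 32*l^4 - 64*l^3 - 4*l^2 + 65*l + 14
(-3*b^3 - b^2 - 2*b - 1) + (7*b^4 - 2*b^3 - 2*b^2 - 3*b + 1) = 7*b^4 - 5*b^3 - 3*b^2 - 5*b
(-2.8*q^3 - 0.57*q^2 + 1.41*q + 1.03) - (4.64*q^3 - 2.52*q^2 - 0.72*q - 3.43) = -7.44*q^3 + 1.95*q^2 + 2.13*q + 4.46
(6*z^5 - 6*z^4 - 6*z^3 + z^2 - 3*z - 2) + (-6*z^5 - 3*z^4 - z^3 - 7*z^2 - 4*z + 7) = -9*z^4 - 7*z^3 - 6*z^2 - 7*z + 5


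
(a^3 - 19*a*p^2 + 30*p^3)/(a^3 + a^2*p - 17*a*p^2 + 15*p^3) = (-a + 2*p)/(-a + p)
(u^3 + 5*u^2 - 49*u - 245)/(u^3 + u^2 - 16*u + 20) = (u^2 - 49)/(u^2 - 4*u + 4)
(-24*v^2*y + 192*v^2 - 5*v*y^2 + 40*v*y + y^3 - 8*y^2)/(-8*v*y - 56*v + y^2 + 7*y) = (3*v*y - 24*v + y^2 - 8*y)/(y + 7)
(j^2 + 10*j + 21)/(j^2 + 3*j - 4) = (j^2 + 10*j + 21)/(j^2 + 3*j - 4)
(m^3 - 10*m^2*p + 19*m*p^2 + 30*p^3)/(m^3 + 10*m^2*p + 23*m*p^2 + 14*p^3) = (m^2 - 11*m*p + 30*p^2)/(m^2 + 9*m*p + 14*p^2)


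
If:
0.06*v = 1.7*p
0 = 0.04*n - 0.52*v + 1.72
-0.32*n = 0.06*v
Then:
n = -0.61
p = 0.12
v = 3.26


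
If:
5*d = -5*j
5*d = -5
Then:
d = -1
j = 1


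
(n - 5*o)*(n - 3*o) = n^2 - 8*n*o + 15*o^2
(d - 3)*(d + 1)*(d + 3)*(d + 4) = d^4 + 5*d^3 - 5*d^2 - 45*d - 36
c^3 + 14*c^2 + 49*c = c*(c + 7)^2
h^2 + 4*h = h*(h + 4)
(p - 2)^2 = p^2 - 4*p + 4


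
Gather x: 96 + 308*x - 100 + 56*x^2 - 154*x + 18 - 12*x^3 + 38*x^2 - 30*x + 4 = -12*x^3 + 94*x^2 + 124*x + 18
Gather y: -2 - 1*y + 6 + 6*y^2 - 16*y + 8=6*y^2 - 17*y + 12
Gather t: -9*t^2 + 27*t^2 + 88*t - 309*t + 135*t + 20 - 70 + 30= 18*t^2 - 86*t - 20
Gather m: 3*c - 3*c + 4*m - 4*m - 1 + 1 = 0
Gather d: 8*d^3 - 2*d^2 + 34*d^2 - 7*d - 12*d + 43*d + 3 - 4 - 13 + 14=8*d^3 + 32*d^2 + 24*d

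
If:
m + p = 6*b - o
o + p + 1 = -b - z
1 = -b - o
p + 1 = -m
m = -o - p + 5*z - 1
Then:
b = -2/7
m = -8/7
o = -5/7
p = 1/7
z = -1/7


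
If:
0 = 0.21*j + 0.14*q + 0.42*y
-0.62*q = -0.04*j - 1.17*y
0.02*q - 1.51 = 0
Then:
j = -139.92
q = 75.50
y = 44.79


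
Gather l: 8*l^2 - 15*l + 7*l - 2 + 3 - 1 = 8*l^2 - 8*l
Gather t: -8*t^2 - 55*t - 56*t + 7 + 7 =-8*t^2 - 111*t + 14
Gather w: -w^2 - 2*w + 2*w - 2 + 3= 1 - w^2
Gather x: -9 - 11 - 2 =-22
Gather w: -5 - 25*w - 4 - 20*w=-45*w - 9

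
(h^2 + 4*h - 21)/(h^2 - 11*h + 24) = (h + 7)/(h - 8)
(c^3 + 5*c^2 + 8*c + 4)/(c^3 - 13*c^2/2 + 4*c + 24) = 2*(c^3 + 5*c^2 + 8*c + 4)/(2*c^3 - 13*c^2 + 8*c + 48)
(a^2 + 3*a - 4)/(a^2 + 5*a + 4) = (a - 1)/(a + 1)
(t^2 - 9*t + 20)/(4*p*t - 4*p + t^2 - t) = (t^2 - 9*t + 20)/(4*p*t - 4*p + t^2 - t)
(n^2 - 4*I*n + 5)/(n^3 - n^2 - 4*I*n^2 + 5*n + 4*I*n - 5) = 1/(n - 1)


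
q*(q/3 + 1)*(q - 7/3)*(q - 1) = q^4/3 - q^3/9 - 23*q^2/9 + 7*q/3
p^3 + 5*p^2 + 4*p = p*(p + 1)*(p + 4)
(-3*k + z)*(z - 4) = -3*k*z + 12*k + z^2 - 4*z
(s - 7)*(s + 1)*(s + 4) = s^3 - 2*s^2 - 31*s - 28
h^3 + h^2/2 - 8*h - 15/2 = (h - 3)*(h + 1)*(h + 5/2)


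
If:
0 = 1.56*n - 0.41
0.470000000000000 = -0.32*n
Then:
No Solution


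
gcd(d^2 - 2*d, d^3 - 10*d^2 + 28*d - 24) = d - 2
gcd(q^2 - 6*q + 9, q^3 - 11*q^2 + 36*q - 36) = q - 3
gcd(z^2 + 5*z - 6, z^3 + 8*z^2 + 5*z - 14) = z - 1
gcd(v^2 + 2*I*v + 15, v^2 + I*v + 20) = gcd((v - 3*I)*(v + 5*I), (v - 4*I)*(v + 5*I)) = v + 5*I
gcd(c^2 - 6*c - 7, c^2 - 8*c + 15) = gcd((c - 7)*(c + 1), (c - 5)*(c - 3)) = 1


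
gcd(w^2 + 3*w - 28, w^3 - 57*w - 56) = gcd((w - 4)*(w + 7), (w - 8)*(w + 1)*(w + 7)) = w + 7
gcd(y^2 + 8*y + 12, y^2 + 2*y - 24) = y + 6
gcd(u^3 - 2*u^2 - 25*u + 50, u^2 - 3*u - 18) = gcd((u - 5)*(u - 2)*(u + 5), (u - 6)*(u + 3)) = 1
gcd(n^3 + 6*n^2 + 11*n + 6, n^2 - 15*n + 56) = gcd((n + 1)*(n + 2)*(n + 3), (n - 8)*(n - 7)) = 1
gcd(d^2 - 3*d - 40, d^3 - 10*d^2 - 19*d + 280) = d^2 - 3*d - 40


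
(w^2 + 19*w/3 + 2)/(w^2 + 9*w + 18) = (w + 1/3)/(w + 3)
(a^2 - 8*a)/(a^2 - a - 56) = a/(a + 7)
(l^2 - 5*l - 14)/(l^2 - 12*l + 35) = (l + 2)/(l - 5)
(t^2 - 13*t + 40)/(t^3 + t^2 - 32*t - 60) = (t^2 - 13*t + 40)/(t^3 + t^2 - 32*t - 60)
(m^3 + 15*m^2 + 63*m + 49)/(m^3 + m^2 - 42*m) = (m^2 + 8*m + 7)/(m*(m - 6))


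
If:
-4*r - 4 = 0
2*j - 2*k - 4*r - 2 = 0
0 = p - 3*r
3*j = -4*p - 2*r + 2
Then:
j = 16/3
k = 19/3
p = -3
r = -1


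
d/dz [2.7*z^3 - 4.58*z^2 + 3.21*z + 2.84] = 8.1*z^2 - 9.16*z + 3.21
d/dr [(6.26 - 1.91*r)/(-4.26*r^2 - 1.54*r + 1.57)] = (-8.1366*r^2 + 53.3352*r + 6.6417)/(18.1476*r^4 + 13.1208*r^3 - 11.0048*r^2 - 4.8356*r + 2.4649)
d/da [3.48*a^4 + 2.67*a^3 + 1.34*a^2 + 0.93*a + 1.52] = 13.92*a^3 + 8.01*a^2 + 2.68*a + 0.93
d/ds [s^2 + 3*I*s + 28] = 2*s + 3*I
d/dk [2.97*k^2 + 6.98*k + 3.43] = 5.94*k + 6.98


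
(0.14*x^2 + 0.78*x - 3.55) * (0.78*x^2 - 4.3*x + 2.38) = 0.1092*x^4 + 0.00640000000000007*x^3 - 5.7898*x^2 + 17.1214*x - 8.449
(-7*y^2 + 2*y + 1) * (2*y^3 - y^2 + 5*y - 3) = -14*y^5 + 11*y^4 - 35*y^3 + 30*y^2 - y - 3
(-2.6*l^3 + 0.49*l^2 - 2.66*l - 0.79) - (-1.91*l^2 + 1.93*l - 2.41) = -2.6*l^3 + 2.4*l^2 - 4.59*l + 1.62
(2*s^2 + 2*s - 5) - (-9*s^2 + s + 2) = 11*s^2 + s - 7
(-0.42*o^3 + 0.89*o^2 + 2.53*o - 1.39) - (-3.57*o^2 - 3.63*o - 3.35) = -0.42*o^3 + 4.46*o^2 + 6.16*o + 1.96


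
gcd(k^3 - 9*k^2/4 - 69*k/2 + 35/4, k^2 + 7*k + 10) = k + 5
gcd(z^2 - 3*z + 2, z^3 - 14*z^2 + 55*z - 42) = z - 1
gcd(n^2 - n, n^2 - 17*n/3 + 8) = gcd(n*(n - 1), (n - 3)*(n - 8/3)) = 1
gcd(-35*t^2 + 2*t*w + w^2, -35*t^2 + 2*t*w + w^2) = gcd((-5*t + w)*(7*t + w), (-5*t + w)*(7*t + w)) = 35*t^2 - 2*t*w - w^2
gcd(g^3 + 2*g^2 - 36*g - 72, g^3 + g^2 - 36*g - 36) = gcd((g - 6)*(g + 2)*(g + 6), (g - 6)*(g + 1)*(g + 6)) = g^2 - 36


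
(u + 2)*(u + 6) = u^2 + 8*u + 12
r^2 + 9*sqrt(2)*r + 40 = (r + 4*sqrt(2))*(r + 5*sqrt(2))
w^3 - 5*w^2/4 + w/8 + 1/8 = (w - 1)*(w - 1/2)*(w + 1/4)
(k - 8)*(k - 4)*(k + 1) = k^3 - 11*k^2 + 20*k + 32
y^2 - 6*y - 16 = (y - 8)*(y + 2)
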